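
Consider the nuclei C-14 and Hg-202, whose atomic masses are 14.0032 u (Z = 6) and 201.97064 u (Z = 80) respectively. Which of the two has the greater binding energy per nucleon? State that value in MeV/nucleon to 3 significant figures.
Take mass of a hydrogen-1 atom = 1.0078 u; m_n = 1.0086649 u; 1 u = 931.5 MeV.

C-14: Σm = 6(1.0078) + 8(1.0086649) = 14.1161192 u; Δm = 0.1129192 u; E_B = 105.18 MeV; E_B/A = 7.513 MeV
Hg-202: Σm = 80(1.0078) + 122(1.0086649) = 203.6811178 u; Δm = 1.7104778 u; E_B = 1593.3 MeV; E_B/A = 7.888 MeV
Hg-202 has the higher binding energy per nucleon, so it is the more tightly bound nucleus.

Hg-202; 7.89 MeV/nucleon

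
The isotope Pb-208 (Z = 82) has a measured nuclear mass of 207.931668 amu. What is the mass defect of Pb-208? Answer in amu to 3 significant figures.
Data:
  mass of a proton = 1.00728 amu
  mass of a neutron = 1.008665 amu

1.76 amu

Mass of separated nucleons = 82(1.00728) + 126(1.008665) = 82.59696 + 127.091790 = 209.688750 amu
Mass defect Δm = 209.688750 − 207.931668 = 1.757082 amu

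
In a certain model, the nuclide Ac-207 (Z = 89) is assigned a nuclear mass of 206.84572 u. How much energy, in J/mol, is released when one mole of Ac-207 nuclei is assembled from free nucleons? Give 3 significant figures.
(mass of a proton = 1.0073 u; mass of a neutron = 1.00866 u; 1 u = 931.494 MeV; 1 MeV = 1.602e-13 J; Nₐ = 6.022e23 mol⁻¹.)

Mass of separated nucleons = 89(1.0073) + 118(1.00866) = 89.6497 + 119.02188 = 208.67158 u
The mass defect is 208.67158 − 206.84572 = 1.82586 u.
Converting to energy: 1.82586 u × 931.494 MeV/u = 1700.78 MeV
Per nucleus in joules: 1700.78 MeV × 1.602e-13 J/MeV = 2.7246e-10 J
Per mole: 2.7246e-10 J × 6.022e23 mol⁻¹ = 1.6408e+14 J/mol

1.64e+14 J/mol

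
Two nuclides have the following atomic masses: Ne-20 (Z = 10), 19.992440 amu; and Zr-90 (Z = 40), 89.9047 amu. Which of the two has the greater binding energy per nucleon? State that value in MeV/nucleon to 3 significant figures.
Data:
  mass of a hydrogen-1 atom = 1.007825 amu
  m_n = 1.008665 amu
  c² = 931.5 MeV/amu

Zr-90; 8.71 MeV/nucleon

Ne-20: Σm = 10(1.007825) + 10(1.008665) = 20.164900 amu; Δm = 0.172460 amu; E_B = 160.646 MeV; E_B/A = 8.032 MeV
Zr-90: Σm = 40(1.007825) + 50(1.008665) = 90.746250 amu; Δm = 0.841550 amu; E_B = 783.90 MeV; E_B/A = 8.710 MeV
Zr-90 has the higher binding energy per nucleon, so it is the more tightly bound nucleus.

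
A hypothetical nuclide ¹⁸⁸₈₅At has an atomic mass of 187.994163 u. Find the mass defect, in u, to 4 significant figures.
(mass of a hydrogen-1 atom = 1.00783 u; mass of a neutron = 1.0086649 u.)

1.564 u

Z = 85, so N = A − Z = 188 − 85 = 103.
Mass of separated nucleons = 85(1.00783) + 103(1.0086649) = 85.66555 + 103.8924847 = 189.5580347 u
Mass defect Δm = 189.5580347 − 187.994163 = 1.5638717 u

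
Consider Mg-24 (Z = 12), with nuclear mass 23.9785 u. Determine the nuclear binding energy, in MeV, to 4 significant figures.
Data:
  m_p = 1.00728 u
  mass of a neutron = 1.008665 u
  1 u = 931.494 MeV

198.3 MeV

Σm = 12·m_p + 12·m_n = 12.08736 + 12.103980 = 24.191340 u
The mass defect is 24.191340 − 23.9785 = 0.212840 u.
E_B = 0.212840 × 931.494 = 198.259 MeV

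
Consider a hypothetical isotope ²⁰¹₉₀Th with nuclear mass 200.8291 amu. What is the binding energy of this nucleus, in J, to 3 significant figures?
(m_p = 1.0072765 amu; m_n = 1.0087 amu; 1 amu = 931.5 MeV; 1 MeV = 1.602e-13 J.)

Z = 90, so N = A − Z = 201 − 90 = 111.
Total constituent mass: 90 × 1.0072765 + 111 × 1.0087 = 202.6205850 amu
Mass defect Δm = 202.6205850 − 200.8291 = 1.7914850 amu
Converting to energy: 1.7914850 amu × 931.5 MeV/amu = 1668.77 MeV
In joules: 1668.77 MeV × 1.602e-13 J/MeV = 2.6734e-10 J

2.67e-10 J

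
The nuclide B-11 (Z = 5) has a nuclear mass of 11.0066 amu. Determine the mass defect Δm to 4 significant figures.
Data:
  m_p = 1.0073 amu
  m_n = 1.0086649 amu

0.08189 amu

The nucleus contains 5 protons and 11 − 5 = 6 neutrons.
Total constituent mass: 5 × 1.0073 + 6 × 1.0086649 = 11.0884894 amu
The mass defect is 11.0884894 − 11.0066 = 0.0818894 amu.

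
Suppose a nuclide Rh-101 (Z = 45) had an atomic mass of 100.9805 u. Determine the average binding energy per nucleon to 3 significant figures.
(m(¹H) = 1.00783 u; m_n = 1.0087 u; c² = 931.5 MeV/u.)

7.92 MeV/nucleon

With 45 protons and 56 neutrons (A = 101):
Σm = 45·m(¹H) + 56·m_n = 45.35235 + 56.4872 = 101.83955 u
Mass defect Δm = 101.83955 − 100.9805 = 0.85905 u
Binding energy = Δm·c² = 0.85905 × 931.5 MeV/u = 800.205 MeV
BE/A = 800.205 MeV / 101 = 7.923 MeV/nucleon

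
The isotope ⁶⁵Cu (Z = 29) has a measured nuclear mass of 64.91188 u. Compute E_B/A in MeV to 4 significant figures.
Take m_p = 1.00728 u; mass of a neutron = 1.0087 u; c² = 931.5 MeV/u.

Total constituent mass: 29 × 1.00728 + 36 × 1.0087 = 65.52432 u
Δm = 65.52432 − 64.91188 = 0.61244 u
Converting to energy: 0.61244 u × 931.5 MeV/u = 570.488 MeV
BE/A = 570.488 MeV / 65 = 8.777 MeV/nucleon

8.777 MeV/nucleon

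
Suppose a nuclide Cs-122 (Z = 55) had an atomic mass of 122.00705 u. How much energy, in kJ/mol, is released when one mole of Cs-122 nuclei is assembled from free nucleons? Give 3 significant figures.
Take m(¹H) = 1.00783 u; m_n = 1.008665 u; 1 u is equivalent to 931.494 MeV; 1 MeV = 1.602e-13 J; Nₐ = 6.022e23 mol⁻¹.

The nucleus contains 55 protons and 122 − 55 = 67 neutrons.
Σm = 55·m(¹H) + 67·m_n = 55.43065 + 67.580555 = 123.011205 u
The mass defect is 123.011205 − 122.00705 = 1.004155 u.
E_B = 1.004155 × 931.494 = 935.364 MeV
Per nucleus in joules: 935.364 MeV × 1.602e-13 J/MeV = 1.4985e-10 J
Per mole: 1.4985e-10 J × 6.022e23 mol⁻¹ = 9.0240e+13 J/mol

9.02e+10 kJ/mol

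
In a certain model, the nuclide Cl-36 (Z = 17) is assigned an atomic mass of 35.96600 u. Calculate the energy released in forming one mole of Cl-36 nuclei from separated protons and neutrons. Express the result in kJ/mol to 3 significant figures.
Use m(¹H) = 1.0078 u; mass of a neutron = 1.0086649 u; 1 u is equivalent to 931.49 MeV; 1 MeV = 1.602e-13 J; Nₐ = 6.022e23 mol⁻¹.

2.98e+10 kJ/mol

Mass of separated nucleons = 17(1.0078) + 19(1.0086649) = 17.1326 + 19.1646331 = 36.2972331 u
The mass defect is 36.2972331 − 35.96600 = 0.3312331 u.
Converting to energy: 0.3312331 u × 931.49 MeV/u = 308.540 MeV
Per nucleus in joules: 308.540 MeV × 1.602e-13 J/MeV = 4.9428e-11 J
Per mole: 4.9428e-11 J × 6.022e23 mol⁻¹ = 2.9766e+13 J/mol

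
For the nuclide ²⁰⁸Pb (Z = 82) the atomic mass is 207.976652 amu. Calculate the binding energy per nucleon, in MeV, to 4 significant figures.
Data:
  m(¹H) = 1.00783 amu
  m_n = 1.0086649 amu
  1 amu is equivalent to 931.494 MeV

Z = 82, so N = A − Z = 208 − 82 = 126.
Total constituent mass: 82 × 1.00783 + 126 × 1.0086649 = 209.7338374 amu
Δm = 209.7338374 − 207.976652 = 1.7571854 amu
Converting to energy: 1.7571854 amu × 931.494 MeV/amu = 1636.81 MeV
Per nucleon: 1636.81 / 208 = 7.869 MeV

7.869 MeV/nucleon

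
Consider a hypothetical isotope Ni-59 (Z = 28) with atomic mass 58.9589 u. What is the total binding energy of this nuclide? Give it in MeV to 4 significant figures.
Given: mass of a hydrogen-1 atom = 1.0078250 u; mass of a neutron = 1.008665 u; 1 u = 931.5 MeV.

492.6 MeV

The nucleus contains 28 protons and 59 − 28 = 31 neutrons.
Σm = 28·m(¹H) + 31·m_n = 28.2191000 + 31.268615 = 59.4877150 u
Δm = 59.4877150 − 58.9589 = 0.5288150 u
Binding energy = Δm·c² = 0.5288150 × 931.5 MeV/u = 492.591 MeV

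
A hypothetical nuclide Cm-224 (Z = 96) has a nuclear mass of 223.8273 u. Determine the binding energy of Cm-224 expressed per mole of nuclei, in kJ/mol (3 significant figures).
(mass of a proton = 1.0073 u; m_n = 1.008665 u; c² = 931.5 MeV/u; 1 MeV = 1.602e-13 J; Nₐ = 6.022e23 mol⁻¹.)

Z = 96, so N = A − Z = 224 − 96 = 128.
Total constituent mass: 96 × 1.0073 + 128 × 1.008665 = 225.809920 u
The mass defect is 225.809920 − 223.8273 = 1.982620 u.
Binding energy = Δm·c² = 1.982620 × 931.5 MeV/u = 1846.81 MeV
Per nucleus in joules: 1846.81 MeV × 1.602e-13 J/MeV = 2.9586e-10 J
Per mole: 2.9586e-10 J × 6.022e23 mol⁻¹ = 1.7817e+14 J/mol

1.78e+11 kJ/mol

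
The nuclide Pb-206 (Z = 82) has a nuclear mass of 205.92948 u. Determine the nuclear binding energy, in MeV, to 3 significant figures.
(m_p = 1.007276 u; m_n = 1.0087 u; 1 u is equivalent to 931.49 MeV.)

1630 MeV

Total constituent mass: 82 × 1.007276 + 124 × 1.0087 = 207.675432 u
Δm = 207.675432 − 205.92948 = 1.745952 u
E_B = 1.745952 × 931.49 = 1626.34 MeV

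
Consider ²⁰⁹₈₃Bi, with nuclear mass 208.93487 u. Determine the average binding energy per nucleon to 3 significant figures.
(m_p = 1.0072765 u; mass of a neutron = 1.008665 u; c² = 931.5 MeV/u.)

Total constituent mass: 83 × 1.0072765 + 126 × 1.008665 = 210.6957395 u
Mass defect Δm = 210.6957395 − 208.93487 = 1.7608695 u
Converting to energy: 1.7608695 u × 931.5 MeV/u = 1640.25 MeV
BE/A = 1640.25 MeV / 209 = 7.848 MeV/nucleon

7.85 MeV/nucleon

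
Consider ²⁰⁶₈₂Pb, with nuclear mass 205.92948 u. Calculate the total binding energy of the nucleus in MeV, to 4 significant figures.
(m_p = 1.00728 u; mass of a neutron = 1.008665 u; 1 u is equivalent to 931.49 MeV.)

Z = 82, so N = A − Z = 206 − 82 = 124.
Σm = 82·m_p + 124·m_n = 82.59696 + 125.074460 = 207.671420 u
Δm = 207.671420 − 205.92948 = 1.741940 u
Binding energy = Δm·c² = 1.741940 × 931.49 MeV/u = 1622.60 MeV

1623 MeV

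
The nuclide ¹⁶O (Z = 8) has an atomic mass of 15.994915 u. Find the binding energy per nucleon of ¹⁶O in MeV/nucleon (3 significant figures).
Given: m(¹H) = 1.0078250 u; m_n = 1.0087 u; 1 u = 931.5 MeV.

7.99 MeV/nucleon

Z = 8, so N = A − Z = 16 − 8 = 8.
Σm = 8·m(¹H) + 8·m_n = 8.0626000 + 8.0696 = 16.1322000 u
The mass defect is 16.1322000 − 15.994915 = 0.1372850 u.
Binding energy = Δm·c² = 0.1372850 × 931.5 MeV/u = 127.881 MeV
BE/A = 127.881 MeV / 16 = 7.993 MeV/nucleon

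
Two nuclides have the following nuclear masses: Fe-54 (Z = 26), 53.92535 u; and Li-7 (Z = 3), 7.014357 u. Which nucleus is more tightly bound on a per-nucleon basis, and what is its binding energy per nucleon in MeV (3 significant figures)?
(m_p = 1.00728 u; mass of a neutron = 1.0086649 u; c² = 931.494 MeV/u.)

Fe-54; 8.74 MeV/nucleon

Fe-54: Σm = 26(1.00728) + 28(1.0086649) = 54.4318972 u; Δm = 0.5065472 u; E_B = 471.85 MeV; E_B/A = 8.738 MeV
Li-7: Σm = 3(1.00728) + 4(1.0086649) = 7.0564996 u; Δm = 0.0421426 u; E_B = 39.256 MeV; E_B/A = 5.608 MeV
Fe-54 has the higher binding energy per nucleon, so it is the more tightly bound nucleus.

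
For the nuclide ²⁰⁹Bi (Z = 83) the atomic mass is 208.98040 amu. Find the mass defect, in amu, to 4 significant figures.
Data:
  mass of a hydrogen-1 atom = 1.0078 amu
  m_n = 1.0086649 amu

With 83 protons and 126 neutrons (A = 209):
Total constituent mass: 83 × 1.0078 + 126 × 1.0086649 = 210.7391774 amu
Mass defect Δm = 210.7391774 − 208.98040 = 1.7587774 amu

1.759 amu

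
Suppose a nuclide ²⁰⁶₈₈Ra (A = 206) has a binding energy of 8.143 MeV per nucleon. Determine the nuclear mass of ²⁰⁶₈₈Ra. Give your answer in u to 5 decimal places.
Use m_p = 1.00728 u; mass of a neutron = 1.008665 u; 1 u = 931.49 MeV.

Total binding energy = 206 × 8.143 = 1677.458 MeV
Mass defect = 1677.458 MeV / (931.49 MeV/u) = 1.8008331 u
Constituent mass = 88(1.00728) + 118(1.008665) = 207.663110 u
Nuclear mass = 207.663110 − 1.8008331 = 205.8622769 u ≈ 205.86228 u (to 5 decimal places)

205.86228 u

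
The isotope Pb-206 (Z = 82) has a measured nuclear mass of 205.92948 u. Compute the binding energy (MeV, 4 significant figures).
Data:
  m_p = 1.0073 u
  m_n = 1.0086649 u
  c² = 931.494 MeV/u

With 82 protons and 124 neutrons (A = 206):
Mass of separated nucleons = 82(1.0073) + 124(1.0086649) = 82.5986 + 125.0744476 = 207.6730476 u
Δm = 207.6730476 − 205.92948 = 1.7435676 u
E_B = 1.7435676 × 931.494 = 1624.12 MeV

1624 MeV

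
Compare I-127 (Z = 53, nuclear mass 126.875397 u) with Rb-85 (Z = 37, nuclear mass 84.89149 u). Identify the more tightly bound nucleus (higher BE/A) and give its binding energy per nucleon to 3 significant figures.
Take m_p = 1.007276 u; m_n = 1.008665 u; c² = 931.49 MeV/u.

I-127: Σm = 53(1.007276) + 74(1.008665) = 128.026838 u; Δm = 1.151441 u; E_B = 1072.56 MeV; E_B/A = 8.445 MeV
Rb-85: Σm = 37(1.007276) + 48(1.008665) = 85.685132 u; Δm = 0.793642 u; E_B = 739.27 MeV; E_B/A = 8.697 MeV
Rb-85 has the higher binding energy per nucleon, so it is the more tightly bound nucleus.

Rb-85; 8.70 MeV/nucleon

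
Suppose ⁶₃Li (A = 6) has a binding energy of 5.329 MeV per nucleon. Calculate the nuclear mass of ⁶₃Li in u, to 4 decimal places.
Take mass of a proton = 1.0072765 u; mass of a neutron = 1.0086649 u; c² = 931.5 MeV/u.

Total binding energy = 6 × 5.329 = 31.974 MeV
Mass defect = 31.974 MeV / (931.5 MeV/u) = 0.034325 u
Constituent mass = 3(1.0072765) + 3(1.0086649) = 6.0478242 u
Nuclear mass = 6.0478242 − 0.034325 = 6.0134992 u ≈ 6.0135 u (to 4 decimal places)

6.0135 u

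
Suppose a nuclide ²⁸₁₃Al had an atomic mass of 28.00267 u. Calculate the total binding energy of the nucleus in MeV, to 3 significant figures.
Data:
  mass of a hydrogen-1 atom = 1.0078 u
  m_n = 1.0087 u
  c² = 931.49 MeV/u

214 MeV

With 13 protons and 15 neutrons (A = 28):
Mass of separated nucleons = 13(1.0078) + 15(1.0087) = 13.1014 + 15.1305 = 28.2319 u
The mass defect is 28.2319 − 28.00267 = 0.22923 u.
Converting to energy: 0.22923 u × 931.49 MeV/u = 213.525 MeV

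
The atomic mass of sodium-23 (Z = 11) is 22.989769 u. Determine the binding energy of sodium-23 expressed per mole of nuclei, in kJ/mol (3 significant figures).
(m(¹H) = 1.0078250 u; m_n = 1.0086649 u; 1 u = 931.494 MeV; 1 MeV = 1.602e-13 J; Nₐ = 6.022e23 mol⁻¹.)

1.80e+10 kJ/mol

Z = 11, so N = A − Z = 23 − 11 = 12.
Mass of separated nucleons = 11(1.0078250) + 12(1.0086649) = 11.0860750 + 12.1039788 = 23.1900538 u
Mass defect Δm = 23.1900538 − 22.989769 = 0.2002848 u
Converting to energy: 0.2002848 u × 931.494 MeV/u = 186.564 MeV
Per nucleus in joules: 186.564 MeV × 1.602e-13 J/MeV = 2.9888e-11 J
Per mole: 2.9888e-11 J × 6.022e23 mol⁻¹ = 1.7999e+13 J/mol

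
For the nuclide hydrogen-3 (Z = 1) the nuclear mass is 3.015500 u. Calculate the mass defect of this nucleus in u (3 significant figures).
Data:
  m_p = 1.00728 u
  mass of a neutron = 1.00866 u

Σm = 1·m_p + 2·m_n = 1.00728 + 2.01732 = 3.02460 u
The mass defect is 3.02460 − 3.015500 = 0.009100 u.

0.00910 u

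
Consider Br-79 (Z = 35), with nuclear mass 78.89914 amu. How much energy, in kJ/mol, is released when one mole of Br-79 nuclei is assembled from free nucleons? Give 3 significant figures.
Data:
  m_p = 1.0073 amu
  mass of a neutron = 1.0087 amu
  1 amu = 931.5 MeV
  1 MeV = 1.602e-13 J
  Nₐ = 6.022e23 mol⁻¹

Σm = 35·m_p + 44·m_n = 35.2555 + 44.3828 = 79.6383 amu
Δm = 79.6383 − 78.89914 = 0.73916 amu
Binding energy = Δm·c² = 0.73916 × 931.5 MeV/amu = 688.528 MeV
Per nucleus in joules: 688.528 MeV × 1.602e-13 J/MeV = 1.1030e-10 J
Per mole: 1.1030e-10 J × 6.022e23 mol⁻¹ = 6.6423e+13 J/mol

6.64e+10 kJ/mol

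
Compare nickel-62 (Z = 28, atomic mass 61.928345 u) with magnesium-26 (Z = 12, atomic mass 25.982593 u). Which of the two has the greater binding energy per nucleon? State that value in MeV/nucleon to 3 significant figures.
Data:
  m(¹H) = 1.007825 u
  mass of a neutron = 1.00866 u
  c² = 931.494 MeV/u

nickel-62; 8.79 MeV/nucleon

nickel-62: Σm = 28(1.007825) + 34(1.00866) = 62.513540 u; Δm = 0.585195 u; E_B = 545.11 MeV; E_B/A = 8.792 MeV
magnesium-26: Σm = 12(1.007825) + 14(1.00866) = 26.215140 u; Δm = 0.232547 u; E_B = 216.616 MeV; E_B/A = 8.331 MeV
nickel-62 has the higher binding energy per nucleon, so it is the more tightly bound nucleus.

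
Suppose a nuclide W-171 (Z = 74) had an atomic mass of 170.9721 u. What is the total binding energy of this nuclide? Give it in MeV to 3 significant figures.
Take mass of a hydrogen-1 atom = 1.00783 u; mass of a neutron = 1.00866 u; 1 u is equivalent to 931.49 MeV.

1350 MeV

With 74 protons and 97 neutrons (A = 171):
Σm = 74·m(¹H) + 97·m_n = 74.57942 + 97.84002 = 172.41944 u
Δm = 172.41944 − 170.9721 = 1.44734 u
E_B = 1.44734 × 931.49 = 1348.18 MeV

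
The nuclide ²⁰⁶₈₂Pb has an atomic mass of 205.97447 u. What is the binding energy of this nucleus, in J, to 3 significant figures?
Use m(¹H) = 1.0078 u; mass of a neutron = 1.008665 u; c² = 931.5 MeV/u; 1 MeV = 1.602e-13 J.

2.60e-10 J

With 82 protons and 124 neutrons (A = 206):
Σm = 82·m(¹H) + 124·m_n = 82.6396 + 125.074460 = 207.714060 u
Δm = 207.714060 − 205.97447 = 1.739590 u
E_B = 1.739590 × 931.5 = 1620.43 MeV
In joules: 1620.43 MeV × 1.602e-13 J/MeV = 2.5959e-10 J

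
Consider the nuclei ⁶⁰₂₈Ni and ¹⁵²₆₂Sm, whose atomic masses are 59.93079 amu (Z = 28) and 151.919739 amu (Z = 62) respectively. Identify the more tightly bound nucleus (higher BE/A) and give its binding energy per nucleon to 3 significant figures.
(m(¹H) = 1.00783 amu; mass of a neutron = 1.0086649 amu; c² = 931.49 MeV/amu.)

⁶⁰₂₈Ni: Σm = 28(1.00783) + 32(1.0086649) = 60.4965168 amu; Δm = 0.5657268 amu; E_B = 526.97 MeV; E_B/A = 8.783 MeV
¹⁵²₆₂Sm: Σm = 62(1.00783) + 90(1.0086649) = 153.2653010 amu; Δm = 1.3455620 amu; E_B = 1253.4 MeV; E_B/A = 8.246 MeV
⁶⁰₂₈Ni has the higher binding energy per nucleon, so it is the more tightly bound nucleus.

⁶⁰₂₈Ni; 8.78 MeV/nucleon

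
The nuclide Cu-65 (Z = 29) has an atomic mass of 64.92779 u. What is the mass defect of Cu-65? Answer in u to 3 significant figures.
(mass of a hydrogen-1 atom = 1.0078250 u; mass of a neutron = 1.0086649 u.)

Σm = 29·m(¹H) + 36·m_n = 29.2269250 + 36.3119364 = 65.5388614 u
Δm = 65.5388614 − 64.92779 = 0.6110714 u

0.611 u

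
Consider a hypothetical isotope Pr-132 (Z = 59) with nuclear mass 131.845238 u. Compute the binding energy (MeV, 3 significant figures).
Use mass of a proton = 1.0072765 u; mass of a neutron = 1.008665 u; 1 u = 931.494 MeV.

Total constituent mass: 59 × 1.0072765 + 73 × 1.008665 = 133.0618585 u
Mass defect Δm = 133.0618585 − 131.845238 = 1.2166205 u
Binding energy = Δm·c² = 1.2166205 × 931.494 MeV/u = 1133.27 MeV

1130 MeV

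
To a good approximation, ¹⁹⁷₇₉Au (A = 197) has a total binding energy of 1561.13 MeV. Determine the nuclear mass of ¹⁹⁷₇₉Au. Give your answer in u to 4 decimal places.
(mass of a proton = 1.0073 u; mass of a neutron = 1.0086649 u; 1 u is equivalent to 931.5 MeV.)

196.9232 u

Mass defect = 1561.13 MeV / (931.5 MeV/u) = 1.675931 u
Constituent mass = 79(1.0073) + 118(1.0086649) = 198.5991582 u
Nuclear mass = 198.5991582 − 1.675931 = 196.9232272 u ≈ 196.9232 u (to 4 decimal places)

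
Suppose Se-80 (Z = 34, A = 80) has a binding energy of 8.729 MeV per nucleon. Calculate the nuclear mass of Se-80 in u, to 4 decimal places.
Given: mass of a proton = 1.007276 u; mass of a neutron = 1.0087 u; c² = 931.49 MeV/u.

79.8979 u

Total binding energy = 80 × 8.729 = 698.320 MeV
Mass defect = 698.320 MeV / (931.49 MeV/u) = 0.749681 u
Constituent mass = 34(1.007276) + 46(1.0087) = 80.647584 u
Nuclear mass = 80.647584 − 0.749681 = 79.897903 u ≈ 79.8979 u (to 4 decimal places)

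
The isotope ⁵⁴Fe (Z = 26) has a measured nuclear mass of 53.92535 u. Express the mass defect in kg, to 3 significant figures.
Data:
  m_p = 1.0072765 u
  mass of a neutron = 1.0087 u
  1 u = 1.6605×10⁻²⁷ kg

With 26 protons and 28 neutrons (A = 54):
Mass of separated nucleons = 26(1.0072765) + 28(1.0087) = 26.1891890 + 28.2436 = 54.4327890 u
The mass defect is 54.4327890 − 53.92535 = 0.5074390 u.
In SI units: 0.5074390 u × 1.6605×10⁻²⁷ kg/u = 8.4260e-28 kg

8.43e-28 kg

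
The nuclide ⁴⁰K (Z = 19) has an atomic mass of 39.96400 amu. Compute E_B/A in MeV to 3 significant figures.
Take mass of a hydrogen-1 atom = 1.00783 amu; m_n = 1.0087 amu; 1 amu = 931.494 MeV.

8.56 MeV/nucleon

The nucleus contains 19 protons and 40 − 19 = 21 neutrons.
Mass of separated nucleons = 19(1.00783) + 21(1.0087) = 19.14877 + 21.1827 = 40.33147 amu
The mass defect is 40.33147 − 39.96400 = 0.36747 amu.
Converting to energy: 0.36747 amu × 931.494 MeV/amu = 342.296 MeV
Per nucleon: 342.296 / 40 = 8.557 MeV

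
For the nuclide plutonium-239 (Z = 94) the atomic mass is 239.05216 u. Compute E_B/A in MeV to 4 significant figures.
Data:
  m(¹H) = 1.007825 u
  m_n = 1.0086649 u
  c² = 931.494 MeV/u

Z = 94, so N = A − Z = 239 − 94 = 145.
Σm = 94·m(¹H) + 145·m_n = 94.735550 + 146.2564105 = 240.9919605 u
Δm = 240.9919605 − 239.05216 = 1.9398005 u
Converting to energy: 1.9398005 u × 931.494 MeV/u = 1806.91 MeV
BE/A = 1806.91 MeV / 239 = 7.560 MeV/nucleon

7.560 MeV/nucleon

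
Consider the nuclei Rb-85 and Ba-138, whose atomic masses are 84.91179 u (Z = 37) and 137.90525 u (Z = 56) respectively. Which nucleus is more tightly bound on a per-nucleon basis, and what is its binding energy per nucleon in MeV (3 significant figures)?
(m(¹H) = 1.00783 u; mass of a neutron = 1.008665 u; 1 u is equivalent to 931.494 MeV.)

Rb-85; 8.70 MeV/nucleon

Rb-85: Σm = 37(1.00783) + 48(1.008665) = 85.705630 u; Δm = 0.793840 u; E_B = 739.457 MeV; E_B/A = 8.699 MeV
Ba-138: Σm = 56(1.00783) + 82(1.008665) = 139.149010 u; Δm = 1.243760 u; E_B = 1158.55 MeV; E_B/A = 8.395 MeV
Rb-85 has the higher binding energy per nucleon, so it is the more tightly bound nucleus.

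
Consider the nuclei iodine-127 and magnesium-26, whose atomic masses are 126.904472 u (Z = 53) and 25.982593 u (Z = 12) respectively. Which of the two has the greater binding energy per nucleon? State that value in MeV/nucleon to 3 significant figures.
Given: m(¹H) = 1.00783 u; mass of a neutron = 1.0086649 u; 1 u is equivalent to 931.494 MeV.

iodine-127; 8.45 MeV/nucleon

iodine-127: Σm = 53(1.00783) + 74(1.0086649) = 128.0561926 u; Δm = 1.1517206 u; E_B = 1072.8 MeV; E_B/A = 8.447 MeV
magnesium-26: Σm = 12(1.00783) + 14(1.0086649) = 26.2152686 u; Δm = 0.2326756 u; E_B = 216.74 MeV; E_B/A = 8.336 MeV
iodine-127 has the higher binding energy per nucleon, so it is the more tightly bound nucleus.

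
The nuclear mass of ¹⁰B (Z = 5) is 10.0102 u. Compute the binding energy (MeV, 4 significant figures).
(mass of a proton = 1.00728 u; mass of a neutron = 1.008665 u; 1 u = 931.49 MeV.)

With 5 protons and 5 neutrons (A = 10):
Total constituent mass: 5 × 1.00728 + 5 × 1.008665 = 10.079725 u
Δm = 10.079725 − 10.0102 = 0.069525 u
E_B = 0.069525 × 931.49 = 64.7618 MeV

64.76 MeV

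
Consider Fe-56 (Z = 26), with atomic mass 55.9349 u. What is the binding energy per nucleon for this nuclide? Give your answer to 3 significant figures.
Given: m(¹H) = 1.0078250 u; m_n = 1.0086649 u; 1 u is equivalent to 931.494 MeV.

8.79 MeV/nucleon

Mass of separated nucleons = 26(1.0078250) + 30(1.0086649) = 26.2034500 + 30.2599470 = 56.4633970 u
The mass defect is 56.4633970 − 55.9349 = 0.5284970 u.
Converting to energy: 0.5284970 u × 931.494 MeV/u = 492.292 MeV
Per nucleon: 492.292 / 56 = 8.791 MeV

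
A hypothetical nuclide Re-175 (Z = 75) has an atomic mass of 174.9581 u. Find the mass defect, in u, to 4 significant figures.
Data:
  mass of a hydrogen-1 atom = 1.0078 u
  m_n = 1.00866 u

Mass of separated nucleons = 75(1.0078) + 100(1.00866) = 75.5850 + 100.86600 = 176.45100 u
Δm = 176.45100 − 174.9581 = 1.49290 u

1.493 u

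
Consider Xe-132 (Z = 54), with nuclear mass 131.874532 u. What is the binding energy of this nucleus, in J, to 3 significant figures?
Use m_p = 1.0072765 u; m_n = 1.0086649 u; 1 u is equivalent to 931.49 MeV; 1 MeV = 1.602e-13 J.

Mass of separated nucleons = 54(1.0072765) + 78(1.0086649) = 54.3929310 + 78.6758622 = 133.0687932 u
Δm = 133.0687932 − 131.874532 = 1.1942612 u
E_B = 1.1942612 × 931.49 = 1112.44 MeV
In joules: 1112.44 MeV × 1.602e-13 J/MeV = 1.7821e-10 J

1.78e-10 J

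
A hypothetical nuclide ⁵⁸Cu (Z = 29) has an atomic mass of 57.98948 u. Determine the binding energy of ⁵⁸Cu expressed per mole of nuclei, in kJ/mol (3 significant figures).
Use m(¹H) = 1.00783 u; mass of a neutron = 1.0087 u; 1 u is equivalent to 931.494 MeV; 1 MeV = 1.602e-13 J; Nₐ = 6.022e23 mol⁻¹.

The nucleus contains 29 protons and 58 − 29 = 29 neutrons.
Mass of separated nucleons = 29(1.00783) + 29(1.0087) = 29.22707 + 29.2523 = 58.47937 u
The mass defect is 58.47937 − 57.98948 = 0.48989 u.
Binding energy = Δm·c² = 0.48989 × 931.494 MeV/u = 456.330 MeV
Per nucleus in joules: 456.330 MeV × 1.602e-13 J/MeV = 7.3104e-11 J
Per mole: 7.3104e-11 J × 6.022e23 mol⁻¹ = 4.4023e+13 J/mol

4.40e+10 kJ/mol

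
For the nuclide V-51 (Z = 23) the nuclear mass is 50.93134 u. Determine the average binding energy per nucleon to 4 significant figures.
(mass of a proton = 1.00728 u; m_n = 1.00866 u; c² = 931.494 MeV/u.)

The nucleus contains 23 protons and 51 − 23 = 28 neutrons.
Σm = 23·m_p + 28·m_n = 23.16744 + 28.24248 = 51.40992 u
Mass defect Δm = 51.40992 − 50.93134 = 0.47858 u
E_B = 0.47858 × 931.494 = 445.794 MeV
Dividing by A = 51 gives 8.741 MeV per nucleon.

8.741 MeV/nucleon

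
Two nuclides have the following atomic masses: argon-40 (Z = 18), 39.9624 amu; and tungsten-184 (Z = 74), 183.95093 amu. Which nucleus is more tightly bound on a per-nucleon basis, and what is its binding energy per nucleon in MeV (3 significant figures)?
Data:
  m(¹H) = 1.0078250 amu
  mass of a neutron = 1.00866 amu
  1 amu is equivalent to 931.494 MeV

argon-40; 8.59 MeV/nucleon

argon-40: Σm = 18(1.0078250) + 22(1.00866) = 40.3313700 amu; Δm = 0.3689700 amu; E_B = 343.69 MeV; E_B/A = 8.592 MeV
tungsten-184: Σm = 74(1.0078250) + 110(1.00866) = 185.5316500 amu; Δm = 1.5807200 amu; E_B = 1472.4 MeV; E_B/A = 8.002 MeV
argon-40 has the higher binding energy per nucleon, so it is the more tightly bound nucleus.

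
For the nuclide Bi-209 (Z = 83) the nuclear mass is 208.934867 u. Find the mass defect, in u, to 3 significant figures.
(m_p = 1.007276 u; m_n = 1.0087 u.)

1.77 u

With 83 protons and 126 neutrons (A = 209):
Mass of separated nucleons = 83(1.007276) + 126(1.0087) = 83.603908 + 127.0962 = 210.700108 u
Mass defect Δm = 210.700108 − 208.934867 = 1.765241 u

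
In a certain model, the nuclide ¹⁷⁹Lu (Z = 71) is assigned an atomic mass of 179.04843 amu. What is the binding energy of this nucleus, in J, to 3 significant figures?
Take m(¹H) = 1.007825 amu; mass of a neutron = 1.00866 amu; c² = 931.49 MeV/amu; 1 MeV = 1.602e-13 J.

2.15e-10 J

Total constituent mass: 71 × 1.007825 + 108 × 1.00866 = 180.490855 amu
Mass defect Δm = 180.490855 − 179.04843 = 1.442425 amu
Binding energy = Δm·c² = 1.442425 × 931.49 MeV/amu = 1343.60 MeV
In joules: 1343.60 MeV × 1.602e-13 J/MeV = 2.1524e-10 J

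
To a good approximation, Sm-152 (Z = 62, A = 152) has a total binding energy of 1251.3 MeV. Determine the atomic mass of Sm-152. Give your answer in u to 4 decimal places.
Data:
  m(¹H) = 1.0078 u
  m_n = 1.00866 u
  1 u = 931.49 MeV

151.9197 u

Mass defect = 1251.3 MeV / (931.49 MeV/u) = 1.343332 u
Constituent mass = 62(1.0078) + 90(1.00866) = 153.26300 u
Atomic mass = 153.26300 − 1.343332 = 151.919668 u ≈ 151.9197 u (to 4 decimal places)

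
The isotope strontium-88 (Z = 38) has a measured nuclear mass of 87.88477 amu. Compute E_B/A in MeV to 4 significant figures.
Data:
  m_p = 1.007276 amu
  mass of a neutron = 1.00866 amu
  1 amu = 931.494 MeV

The nucleus contains 38 protons and 88 − 38 = 50 neutrons.
Mass of separated nucleons = 38(1.007276) + 50(1.00866) = 38.276488 + 50.43300 = 88.709488 amu
The mass defect is 88.709488 − 87.88477 = 0.824718 amu.
Binding energy = Δm·c² = 0.824718 × 931.494 MeV/amu = 768.220 MeV
BE/A = 768.220 MeV / 88 = 8.730 MeV/nucleon

8.730 MeV/nucleon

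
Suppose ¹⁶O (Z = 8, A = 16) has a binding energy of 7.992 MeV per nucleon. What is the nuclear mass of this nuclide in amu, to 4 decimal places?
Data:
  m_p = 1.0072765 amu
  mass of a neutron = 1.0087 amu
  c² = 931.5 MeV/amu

Total binding energy = 16 × 7.992 = 127.872 MeV
Mass defect = 127.872 MeV / (931.5 MeV/amu) = 0.137275 amu
Constituent mass = 8(1.0072765) + 8(1.0087) = 16.1278120 amu
Nuclear mass = 16.1278120 − 0.137275 = 15.9905370 amu ≈ 15.9905 amu (to 4 decimal places)

15.9905 amu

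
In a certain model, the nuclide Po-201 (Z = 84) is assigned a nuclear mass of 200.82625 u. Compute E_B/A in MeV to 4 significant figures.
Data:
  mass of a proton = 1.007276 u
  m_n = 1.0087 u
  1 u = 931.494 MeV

8.355 MeV/nucleon

Σm = 84·m_p + 117·m_n = 84.611184 + 118.0179 = 202.629084 u
The mass defect is 202.629084 − 200.82625 = 1.802834 u.
Converting to energy: 1.802834 u × 931.494 MeV/u = 1679.33 MeV
BE/A = 1679.33 MeV / 201 = 8.355 MeV/nucleon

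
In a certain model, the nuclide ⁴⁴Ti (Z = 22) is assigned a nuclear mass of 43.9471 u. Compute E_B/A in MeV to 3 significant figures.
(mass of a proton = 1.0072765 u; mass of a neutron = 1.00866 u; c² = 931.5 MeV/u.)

8.54 MeV/nucleon

The nucleus contains 22 protons and 44 − 22 = 22 neutrons.
Σm = 22·m_p + 22·m_n = 22.1600830 + 22.19052 = 44.3506030 u
Mass defect Δm = 44.3506030 − 43.9471 = 0.4035030 u
Binding energy = Δm·c² = 0.4035030 × 931.5 MeV/u = 375.863 MeV
Dividing by A = 44 gives 8.542 MeV per nucleon.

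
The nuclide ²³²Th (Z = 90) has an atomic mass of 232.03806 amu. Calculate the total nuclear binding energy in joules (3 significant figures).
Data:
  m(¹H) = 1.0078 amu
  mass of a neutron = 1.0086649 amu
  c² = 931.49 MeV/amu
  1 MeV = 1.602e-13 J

Z = 90, so N = A − Z = 232 − 90 = 142.
Total constituent mass: 90 × 1.0078 + 142 × 1.0086649 = 233.9324158 amu
Mass defect Δm = 233.9324158 − 232.03806 = 1.8943558 amu
Binding energy = Δm·c² = 1.8943558 × 931.49 MeV/amu = 1764.57 MeV
In joules: 1764.57 MeV × 1.602e-13 J/MeV = 2.8268e-10 J

2.83e-10 J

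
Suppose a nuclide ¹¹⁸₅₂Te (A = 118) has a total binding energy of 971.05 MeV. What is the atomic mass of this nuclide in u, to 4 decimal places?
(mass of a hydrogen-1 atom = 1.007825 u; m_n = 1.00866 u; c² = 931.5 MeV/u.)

Mass defect = 971.05 MeV / (931.5 MeV/u) = 1.042458 u
Constituent mass = 52(1.007825) + 66(1.00866) = 118.978460 u
Atomic mass = 118.978460 − 1.042458 = 117.936002 u ≈ 117.9360 u (to 4 decimal places)

117.9360 u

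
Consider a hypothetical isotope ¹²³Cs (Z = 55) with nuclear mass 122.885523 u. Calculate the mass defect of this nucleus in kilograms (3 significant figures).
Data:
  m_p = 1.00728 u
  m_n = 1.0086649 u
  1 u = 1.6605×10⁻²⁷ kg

Total constituent mass: 55 × 1.00728 + 68 × 1.0086649 = 123.9896132 u
Δm = 123.9896132 − 122.885523 = 1.1040902 u
In SI units: 1.1040902 u × 1.6605×10⁻²⁷ kg/u = 1.8333e-27 kg

1.83e-27 kg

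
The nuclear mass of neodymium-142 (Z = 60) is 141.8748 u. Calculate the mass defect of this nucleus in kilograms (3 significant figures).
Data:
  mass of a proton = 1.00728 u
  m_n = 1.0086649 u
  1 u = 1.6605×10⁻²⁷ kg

The nucleus contains 60 protons and 142 − 60 = 82 neutrons.
Total constituent mass: 60 × 1.00728 + 82 × 1.0086649 = 143.1473218 u
The mass defect is 143.1473218 − 141.8748 = 1.2725218 u.
In SI units: 1.2725218 u × 1.6605×10⁻²⁷ kg/u = 2.1130e-27 kg

2.11e-27 kg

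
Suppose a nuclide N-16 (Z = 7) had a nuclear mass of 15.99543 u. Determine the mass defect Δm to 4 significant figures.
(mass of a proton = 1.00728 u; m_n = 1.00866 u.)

0.1335 u

With 7 protons and 9 neutrons (A = 16):
Mass of separated nucleons = 7(1.00728) + 9(1.00866) = 7.05096 + 9.07794 = 16.12890 u
Mass defect Δm = 16.12890 − 15.99543 = 0.13347 u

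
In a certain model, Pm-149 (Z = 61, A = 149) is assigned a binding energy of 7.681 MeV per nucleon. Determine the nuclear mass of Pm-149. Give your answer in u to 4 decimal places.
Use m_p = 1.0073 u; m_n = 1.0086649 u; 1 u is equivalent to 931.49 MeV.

148.9792 u

Total binding energy = 149 × 7.681 = 1144.469 MeV
Mass defect = 1144.469 MeV / (931.49 MeV/u) = 1.228643 u
Constituent mass = 61(1.0073) + 88(1.0086649) = 150.2078112 u
Nuclear mass = 150.2078112 − 1.228643 = 148.9791682 u ≈ 148.9792 u (to 4 decimal places)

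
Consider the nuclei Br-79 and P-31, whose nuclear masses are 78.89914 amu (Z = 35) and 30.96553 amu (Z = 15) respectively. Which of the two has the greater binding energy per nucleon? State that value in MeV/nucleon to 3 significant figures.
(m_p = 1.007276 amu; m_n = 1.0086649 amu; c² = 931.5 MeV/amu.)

Br-79; 8.69 MeV/nucleon

Br-79: Σm = 35(1.007276) + 44(1.0086649) = 79.6359156 amu; Δm = 0.7367756 amu; E_B = 686.31 MeV; E_B/A = 8.687 MeV
P-31: Σm = 15(1.007276) + 16(1.0086649) = 31.2477784 amu; Δm = 0.2822484 amu; E_B = 262.91 MeV; E_B/A = 8.481 MeV
Br-79 has the higher binding energy per nucleon, so it is the more tightly bound nucleus.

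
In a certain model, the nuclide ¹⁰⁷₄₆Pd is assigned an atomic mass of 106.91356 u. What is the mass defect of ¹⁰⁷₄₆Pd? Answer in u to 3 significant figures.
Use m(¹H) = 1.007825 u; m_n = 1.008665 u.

Z = 46, so N = A − Z = 107 − 46 = 61.
Total constituent mass: 46 × 1.007825 + 61 × 1.008665 = 107.888515 u
Δm = 107.888515 − 106.91356 = 0.974955 u

0.975 u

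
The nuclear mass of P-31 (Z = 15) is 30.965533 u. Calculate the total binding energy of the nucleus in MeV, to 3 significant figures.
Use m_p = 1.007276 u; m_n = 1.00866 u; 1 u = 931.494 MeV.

Total constituent mass: 15 × 1.007276 + 16 × 1.00866 = 31.247700 u
The mass defect is 31.247700 − 30.965533 = 0.282167 u.
Binding energy = Δm·c² = 0.282167 × 931.494 MeV/u = 262.837 MeV

263 MeV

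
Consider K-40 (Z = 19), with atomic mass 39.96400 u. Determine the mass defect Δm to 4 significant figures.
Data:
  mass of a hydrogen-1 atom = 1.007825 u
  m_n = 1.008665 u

0.3666 u

Mass of separated nucleons = 19(1.007825) + 21(1.008665) = 19.148675 + 21.181965 = 40.330640 u
Δm = 40.330640 − 39.96400 = 0.366640 u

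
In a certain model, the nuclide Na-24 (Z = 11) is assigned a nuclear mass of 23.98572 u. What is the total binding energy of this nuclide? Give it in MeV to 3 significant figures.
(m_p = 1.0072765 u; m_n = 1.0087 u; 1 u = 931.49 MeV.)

With 11 protons and 13 neutrons (A = 24):
Σm = 11·m_p + 13·m_n = 11.0800415 + 13.1131 = 24.1931415 u
Δm = 24.1931415 − 23.98572 = 0.2074215 u
E_B = 0.2074215 × 931.49 = 193.211 MeV

193 MeV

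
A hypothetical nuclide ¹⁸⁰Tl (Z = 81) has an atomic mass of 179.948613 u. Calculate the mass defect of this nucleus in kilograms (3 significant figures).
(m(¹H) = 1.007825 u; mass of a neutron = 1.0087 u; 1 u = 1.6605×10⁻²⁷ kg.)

Σm = 81·m(¹H) + 99·m_n = 81.633825 + 99.8613 = 181.495125 u
The mass defect is 181.495125 − 179.948613 = 1.546512 u.
In SI units: 1.546512 u × 1.6605×10⁻²⁷ kg/u = 2.5680e-27 kg

2.57e-27 kg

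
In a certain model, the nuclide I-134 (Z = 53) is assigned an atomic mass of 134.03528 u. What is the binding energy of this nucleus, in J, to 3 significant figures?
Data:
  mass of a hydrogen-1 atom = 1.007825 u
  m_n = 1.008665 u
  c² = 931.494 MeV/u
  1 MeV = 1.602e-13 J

1.61e-10 J

The nucleus contains 53 protons and 134 − 53 = 81 neutrons.
Σm = 53·m(¹H) + 81·m_n = 53.414725 + 81.701865 = 135.116590 u
Mass defect Δm = 135.116590 − 134.03528 = 1.081310 u
E_B = 1.081310 × 931.494 = 1007.23 MeV
In joules: 1007.23 MeV × 1.602e-13 J/MeV = 1.6136e-10 J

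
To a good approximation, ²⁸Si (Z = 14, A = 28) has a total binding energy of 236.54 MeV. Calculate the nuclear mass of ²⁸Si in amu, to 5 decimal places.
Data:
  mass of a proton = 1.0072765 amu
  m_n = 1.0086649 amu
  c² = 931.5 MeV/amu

Mass defect = 236.54 MeV / (931.5 MeV/amu) = 0.2539345 amu
Constituent mass = 14(1.0072765) + 14(1.0086649) = 28.2231796 amu
Nuclear mass = 28.2231796 − 0.2539345 = 27.9692451 amu ≈ 27.96925 amu (to 5 decimal places)

27.96925 amu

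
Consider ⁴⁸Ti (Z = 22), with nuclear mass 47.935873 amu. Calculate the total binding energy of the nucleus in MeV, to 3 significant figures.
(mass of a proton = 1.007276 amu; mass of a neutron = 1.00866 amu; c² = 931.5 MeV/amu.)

Z = 22, so N = A − Z = 48 − 22 = 26.
Total constituent mass: 22 × 1.007276 + 26 × 1.00866 = 48.385232 amu
The mass defect is 48.385232 − 47.935873 = 0.449359 amu.
Binding energy = Δm·c² = 0.449359 × 931.5 MeV/amu = 418.578 MeV

419 MeV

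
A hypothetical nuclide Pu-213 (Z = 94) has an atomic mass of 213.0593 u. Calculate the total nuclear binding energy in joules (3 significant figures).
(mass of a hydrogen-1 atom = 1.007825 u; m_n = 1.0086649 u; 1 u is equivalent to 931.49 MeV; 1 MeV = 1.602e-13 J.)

Σm = 94·m(¹H) + 119·m_n = 94.735550 + 120.0311231 = 214.7666731 u
The mass defect is 214.7666731 − 213.0593 = 1.7073731 u.
Binding energy = Δm·c² = 1.7073731 × 931.49 MeV/u = 1590.40 MeV
In joules: 1590.40 MeV × 1.602e-13 J/MeV = 2.5478e-10 J

2.55e-10 J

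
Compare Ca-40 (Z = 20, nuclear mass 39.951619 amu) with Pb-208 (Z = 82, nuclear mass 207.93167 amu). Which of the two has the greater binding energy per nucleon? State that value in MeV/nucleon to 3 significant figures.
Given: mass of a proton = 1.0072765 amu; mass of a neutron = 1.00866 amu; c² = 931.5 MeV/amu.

Ca-40; 8.55 MeV/nucleon

Ca-40: Σm = 20(1.0072765) + 20(1.00866) = 40.3187300 amu; Δm = 0.3671110 amu; E_B = 341.96 MeV; E_B/A = 8.549 MeV
Pb-208: Σm = 82(1.0072765) + 126(1.00866) = 209.6878330 amu; Δm = 1.7561630 amu; E_B = 1635.866 MeV; E_B/A = 7.8647 MeV
Ca-40 has the higher binding energy per nucleon, so it is the more tightly bound nucleus.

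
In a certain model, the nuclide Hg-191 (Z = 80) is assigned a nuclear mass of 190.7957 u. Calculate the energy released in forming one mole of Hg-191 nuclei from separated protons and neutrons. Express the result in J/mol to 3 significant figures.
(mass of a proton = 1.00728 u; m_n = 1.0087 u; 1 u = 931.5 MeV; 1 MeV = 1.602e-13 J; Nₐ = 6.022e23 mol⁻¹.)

1.57e+14 J/mol

The nucleus contains 80 protons and 191 − 80 = 111 neutrons.
Total constituent mass: 80 × 1.00728 + 111 × 1.0087 = 192.54810 u
Mass defect Δm = 192.54810 − 190.7957 = 1.75240 u
E_B = 1.75240 × 931.5 = 1632.36 MeV
Per nucleus in joules: 1632.36 MeV × 1.602e-13 J/MeV = 2.6150e-10 J
Per mole: 2.6150e-10 J × 6.022e23 mol⁻¹ = 1.5748e+14 J/mol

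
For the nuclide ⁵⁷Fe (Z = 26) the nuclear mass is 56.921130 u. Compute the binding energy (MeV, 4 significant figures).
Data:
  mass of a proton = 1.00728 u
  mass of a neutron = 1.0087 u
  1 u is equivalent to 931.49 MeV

501.0 MeV

Z = 26, so N = A − Z = 57 − 26 = 31.
Σm = 26·m_p + 31·m_n = 26.18928 + 31.2697 = 57.45898 u
Δm = 57.45898 − 56.921130 = 0.537850 u
Binding energy = Δm·c² = 0.537850 × 931.49 MeV/u = 501.002 MeV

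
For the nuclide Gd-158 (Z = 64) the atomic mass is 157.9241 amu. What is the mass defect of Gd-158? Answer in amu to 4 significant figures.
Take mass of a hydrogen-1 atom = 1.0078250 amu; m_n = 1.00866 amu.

With 64 protons and 94 neutrons (A = 158):
Total constituent mass: 64 × 1.0078250 + 94 × 1.00866 = 159.3148400 amu
The mass defect is 159.3148400 − 157.9241 = 1.3907400 amu.

1.391 amu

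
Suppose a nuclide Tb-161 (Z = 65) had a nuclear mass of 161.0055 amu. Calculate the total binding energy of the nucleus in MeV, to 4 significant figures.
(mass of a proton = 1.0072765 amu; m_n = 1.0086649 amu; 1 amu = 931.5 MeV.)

The nucleus contains 65 protons and 161 − 65 = 96 neutrons.
Total constituent mass: 65 × 1.0072765 + 96 × 1.0086649 = 162.3048029 amu
The mass defect is 162.3048029 − 161.0055 = 1.2993029 amu.
Binding energy = Δm·c² = 1.2993029 × 931.5 MeV/amu = 1210.30 MeV

1210 MeV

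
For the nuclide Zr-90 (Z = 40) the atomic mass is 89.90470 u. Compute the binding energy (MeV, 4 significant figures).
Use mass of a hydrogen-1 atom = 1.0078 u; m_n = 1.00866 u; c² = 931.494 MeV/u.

The nucleus contains 40 protons and 90 − 40 = 50 neutrons.
Mass of separated nucleons = 40(1.0078) + 50(1.00866) = 40.3120 + 50.43300 = 90.74500 u
The mass defect is 90.74500 − 89.90470 = 0.84030 u.
Converting to energy: 0.84030 u × 931.494 MeV/u = 782.734 MeV

782.7 MeV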